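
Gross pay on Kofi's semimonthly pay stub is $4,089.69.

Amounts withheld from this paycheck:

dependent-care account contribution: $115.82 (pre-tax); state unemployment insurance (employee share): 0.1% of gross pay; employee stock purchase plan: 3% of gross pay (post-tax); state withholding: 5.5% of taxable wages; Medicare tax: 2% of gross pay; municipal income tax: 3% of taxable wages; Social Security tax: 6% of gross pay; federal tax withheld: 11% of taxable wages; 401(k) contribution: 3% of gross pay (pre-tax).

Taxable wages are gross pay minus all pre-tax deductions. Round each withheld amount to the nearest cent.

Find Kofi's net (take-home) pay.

401(k) contribution: $4,089.69 × 0.03 = $122.69
Dependent-care account contribution: $115.82
Pre-tax total = $122.69 + $115.82 = $238.51
Taxable wages = $4,089.69 − $238.51 = $3,851.18
State withholding: $3,851.18 × 0.055 = $211.81
Municipal income tax: $3,851.18 × 0.03 = $115.54
Federal tax withheld: $3,851.18 × 0.11 = $423.63
Social Security tax: $4,089.69 × 0.06 = $245.38
State unemployment insurance (employee share): $4,089.69 × 0.001 = $4.09
Medicare tax: $4,089.69 × 0.02 = $81.79
Employee stock purchase plan: $4,089.69 × 0.03 = $122.69
Total deductions = $122.69 + $115.82 + $211.81 + $115.54 + $423.63 + $245.38 + $4.09 + $81.79 + $122.69 = $1,443.44
Net pay = $4,089.69 − $1,443.44 = $2,646.25

$2,646.25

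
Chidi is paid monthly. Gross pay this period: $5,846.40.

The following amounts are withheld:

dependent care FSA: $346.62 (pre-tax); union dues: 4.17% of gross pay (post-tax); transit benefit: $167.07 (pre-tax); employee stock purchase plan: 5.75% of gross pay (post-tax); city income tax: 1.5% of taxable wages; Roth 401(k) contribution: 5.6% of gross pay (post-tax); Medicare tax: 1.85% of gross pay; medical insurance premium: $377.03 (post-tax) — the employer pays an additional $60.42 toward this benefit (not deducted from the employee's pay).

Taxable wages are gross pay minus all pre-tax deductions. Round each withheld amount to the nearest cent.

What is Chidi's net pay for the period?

$3,860.17

Transit benefit: $167.07
Dependent care FSA: $346.62
Pre-tax total = $167.07 + $346.62 = $513.69
Taxable wages = $5,846.40 − $513.69 = $5,332.71
City income tax: $5,332.71 × 0.015 = $79.99
Medicare tax: $5,846.40 × 0.0185 = $108.16
Union dues: $5,846.40 × 0.0417 = $243.79
Employee stock purchase plan: $5,846.40 × 0.0575 = $336.17
Roth 401(k) contribution: $5,846.40 × 0.056 = $327.40
Medical insurance premium: $377.03
(Employer's $60.42 toward medical insurance premium is not withheld from the employee.)
Total deductions = $167.07 + $346.62 + $79.99 + $108.16 + $243.79 + $336.17 + $327.40 + $377.03 = $1,986.23
Net pay = $5,846.40 − $1,986.23 = $3,860.17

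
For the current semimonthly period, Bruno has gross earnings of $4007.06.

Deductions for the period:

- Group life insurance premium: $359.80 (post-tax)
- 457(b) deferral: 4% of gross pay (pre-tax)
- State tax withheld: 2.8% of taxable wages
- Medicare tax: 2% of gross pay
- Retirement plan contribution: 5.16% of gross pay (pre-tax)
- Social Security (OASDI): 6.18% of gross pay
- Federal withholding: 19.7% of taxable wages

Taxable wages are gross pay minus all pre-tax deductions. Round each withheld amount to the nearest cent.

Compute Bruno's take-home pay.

$2133.44

457(b) deferral: $4007.06 × 0.04 = $160.28
Retirement plan contribution: $4007.06 × 0.0516 = $206.76
Pre-tax total = $160.28 + $206.76 = $367.04
Taxable wages = $4007.06 − $367.04 = $3640.02
State tax withheld: $3640.02 × 0.028 = $101.92
Federal withholding: $3640.02 × 0.197 = $717.08
Social Security (OASDI): $4007.06 × 0.0618 = $247.64
Medicare tax: $4007.06 × 0.02 = $80.14
Group life insurance premium: $359.80
Total deductions = $160.28 + $206.76 + $101.92 + $717.08 + $247.64 + $80.14 + $359.80 = $1873.62
Net pay = $4007.06 − $1873.62 = $2133.44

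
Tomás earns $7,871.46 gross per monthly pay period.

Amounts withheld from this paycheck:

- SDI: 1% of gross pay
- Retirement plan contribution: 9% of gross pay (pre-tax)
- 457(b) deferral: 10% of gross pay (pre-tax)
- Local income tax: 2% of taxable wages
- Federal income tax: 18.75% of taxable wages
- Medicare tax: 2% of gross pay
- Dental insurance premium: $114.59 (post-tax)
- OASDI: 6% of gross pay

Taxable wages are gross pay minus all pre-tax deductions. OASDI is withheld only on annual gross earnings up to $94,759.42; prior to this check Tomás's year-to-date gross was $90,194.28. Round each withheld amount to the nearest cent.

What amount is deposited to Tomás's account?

Retirement plan contribution: $7,871.46 × 0.09 = $708.43
457(b) deferral: $7,871.46 × 0.1 = $787.15
Pre-tax total = $708.43 + $787.15 = $1,495.58
Taxable wages = $7,871.46 − $1,495.58 = $6,375.88
Federal income tax: $6,375.88 × 0.1875 = $1,195.48
Local income tax: $6,375.88 × 0.02 = $127.52
Medicare tax: $7,871.46 × 0.02 = $157.43
OASDI: only $94,759.42 − $90,194.28 = $4,565.14 of this check is subject → $4,565.14 × 0.06 = $273.91
SDI: $7,871.46 × 0.01 = $78.71
Dental insurance premium: $114.59
Total deductions = $708.43 + $787.15 + $1,195.48 + $127.52 + $157.43 + $273.91 + $78.71 + $114.59 = $3,443.22
Net pay = $7,871.46 − $3,443.22 = $4,428.24

$4,428.24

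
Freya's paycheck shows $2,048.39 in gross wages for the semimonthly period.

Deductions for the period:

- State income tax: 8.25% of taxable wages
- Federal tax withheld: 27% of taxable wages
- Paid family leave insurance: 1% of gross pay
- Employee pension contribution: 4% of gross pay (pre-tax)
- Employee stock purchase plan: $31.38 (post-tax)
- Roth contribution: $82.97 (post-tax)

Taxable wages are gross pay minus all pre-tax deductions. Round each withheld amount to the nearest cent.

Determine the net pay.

$1,138.45

Employee pension contribution: $2,048.39 × 0.04 = $81.94
Taxable wages = $2,048.39 − $81.94 = $1,966.45
State income tax: $1,966.45 × 0.0825 = $162.23
Federal tax withheld: $1,966.45 × 0.27 = $530.94
Paid family leave insurance: $2,048.39 × 0.01 = $20.48
Employee stock purchase plan: $31.38
Roth contribution: $82.97
Total deductions = $81.94 + $162.23 + $530.94 + $20.48 + $31.38 + $82.97 = $909.94
Net pay = $2,048.39 − $909.94 = $1,138.45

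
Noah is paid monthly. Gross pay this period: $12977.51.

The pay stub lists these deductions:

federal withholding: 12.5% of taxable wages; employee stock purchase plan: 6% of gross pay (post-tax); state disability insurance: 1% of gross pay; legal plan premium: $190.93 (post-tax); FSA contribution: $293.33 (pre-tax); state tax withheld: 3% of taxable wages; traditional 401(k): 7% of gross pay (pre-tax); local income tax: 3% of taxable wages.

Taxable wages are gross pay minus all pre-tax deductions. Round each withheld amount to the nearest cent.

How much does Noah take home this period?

FSA contribution: $293.33
Traditional 401(k): $12977.51 × 0.07 = $908.43
Pre-tax total = $293.33 + $908.43 = $1201.76
Taxable wages = $12977.51 − $1201.76 = $11775.75
State tax withheld: $11775.75 × 0.03 = $353.27
Federal withholding: $11775.75 × 0.125 = $1471.97
Local income tax: $11775.75 × 0.03 = $353.27
State disability insurance: $12977.51 × 0.01 = $129.78
Employee stock purchase plan: $12977.51 × 0.06 = $778.65
Legal plan premium: $190.93
Total deductions = $293.33 + $908.43 + $353.27 + $1471.97 + $353.27 + $129.78 + $778.65 + $190.93 = $4479.63
Net pay = $12977.51 − $4479.63 = $8497.88

$8497.88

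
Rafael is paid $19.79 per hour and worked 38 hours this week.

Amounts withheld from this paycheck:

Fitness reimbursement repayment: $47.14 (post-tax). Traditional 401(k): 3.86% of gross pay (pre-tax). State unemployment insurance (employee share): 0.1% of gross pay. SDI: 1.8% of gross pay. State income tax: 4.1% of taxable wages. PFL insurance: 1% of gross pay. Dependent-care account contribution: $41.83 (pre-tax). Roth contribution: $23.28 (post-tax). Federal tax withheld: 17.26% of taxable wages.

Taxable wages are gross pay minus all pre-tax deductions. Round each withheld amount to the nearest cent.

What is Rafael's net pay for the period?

Gross pay: 38 × $19.79 = $752.02
Traditional 401(k): $752.02 × 0.0386 = $29.03
Dependent-care account contribution: $41.83
Pre-tax total = $29.03 + $41.83 = $70.86
Taxable wages = $752.02 − $70.86 = $681.16
State income tax: $681.16 × 0.041 = $27.93
Federal tax withheld: $681.16 × 0.1726 = $117.57
SDI: $752.02 × 0.018 = $13.54
State unemployment insurance (employee share): $752.02 × 0.001 = $0.75
PFL insurance: $752.02 × 0.01 = $7.52
Fitness reimbursement repayment: $47.14
Roth contribution: $23.28
Total deductions = $29.03 + $41.83 + $27.93 + $117.57 + $13.54 + $0.75 + $7.52 + $47.14 + $23.28 = $308.59
Net pay = $752.02 − $308.59 = $443.43

$443.43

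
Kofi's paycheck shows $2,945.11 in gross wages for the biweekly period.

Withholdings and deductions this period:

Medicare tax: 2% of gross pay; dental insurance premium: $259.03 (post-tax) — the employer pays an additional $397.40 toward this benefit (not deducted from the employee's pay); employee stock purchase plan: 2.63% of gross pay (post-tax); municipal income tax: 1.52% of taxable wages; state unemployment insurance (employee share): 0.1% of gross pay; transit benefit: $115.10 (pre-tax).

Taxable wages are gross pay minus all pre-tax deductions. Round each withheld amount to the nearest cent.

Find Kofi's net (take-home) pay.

$2,388.65

Transit benefit: $115.10
Taxable wages = $2,945.11 − $115.10 = $2,830.01
Municipal income tax: $2,830.01 × 0.0152 = $43.02
Medicare tax: $2,945.11 × 0.02 = $58.90
State unemployment insurance (employee share): $2,945.11 × 0.001 = $2.95
Employee stock purchase plan: $2,945.11 × 0.0263 = $77.46
Dental insurance premium: $259.03
(Employer's $397.40 toward dental insurance premium is not withheld from the employee.)
Total deductions = $115.10 + $43.02 + $58.90 + $2.95 + $77.46 + $259.03 = $556.46
Net pay = $2,945.11 − $556.46 = $2,388.65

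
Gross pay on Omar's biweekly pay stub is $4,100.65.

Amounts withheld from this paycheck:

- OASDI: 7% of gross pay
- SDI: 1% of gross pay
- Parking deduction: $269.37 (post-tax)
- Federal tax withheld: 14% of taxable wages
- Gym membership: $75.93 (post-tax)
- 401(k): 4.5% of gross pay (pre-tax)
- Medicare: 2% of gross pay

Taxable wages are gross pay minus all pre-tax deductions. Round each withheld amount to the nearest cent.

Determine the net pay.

401(k): $4,100.65 × 0.045 = $184.53
Taxable wages = $4,100.65 − $184.53 = $3,916.12
Federal tax withheld: $3,916.12 × 0.14 = $548.26
SDI: $4,100.65 × 0.01 = $41.01
OASDI: $4,100.65 × 0.07 = $287.05
Medicare: $4,100.65 × 0.02 = $82.01
Gym membership: $75.93
Parking deduction: $269.37
Total deductions = $184.53 + $548.26 + $41.01 + $287.05 + $82.01 + $75.93 + $269.37 = $1,488.16
Net pay = $4,100.65 − $1,488.16 = $2,612.49

$2,612.49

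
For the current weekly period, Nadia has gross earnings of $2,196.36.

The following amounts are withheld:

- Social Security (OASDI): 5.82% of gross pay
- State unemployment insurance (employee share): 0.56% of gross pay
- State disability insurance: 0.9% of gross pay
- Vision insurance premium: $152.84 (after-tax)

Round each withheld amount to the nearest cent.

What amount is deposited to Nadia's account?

$1,883.62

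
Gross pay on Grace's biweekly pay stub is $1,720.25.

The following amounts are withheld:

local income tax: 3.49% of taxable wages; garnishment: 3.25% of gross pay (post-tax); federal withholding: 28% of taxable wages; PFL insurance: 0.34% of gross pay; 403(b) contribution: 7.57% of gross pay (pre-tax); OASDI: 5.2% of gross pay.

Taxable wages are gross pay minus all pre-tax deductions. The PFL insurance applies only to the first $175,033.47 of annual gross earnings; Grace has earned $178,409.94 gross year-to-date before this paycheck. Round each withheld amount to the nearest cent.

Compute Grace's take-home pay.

403(b) contribution: $1,720.25 × 0.0757 = $130.22
Taxable wages = $1,720.25 − $130.22 = $1,590.03
Local income tax: $1,590.03 × 0.0349 = $55.49
Federal withholding: $1,590.03 × 0.28 = $445.21
OASDI: $1,720.25 × 0.052 = $89.45
PFL insurance: annual cap $175,033.47 already reached (YTD $178,409.94), so $0.00
Garnishment: $1,720.25 × 0.0325 = $55.91
Total deductions = $130.22 + $55.49 + $445.21 + $89.45 + $0.00 + $55.91 = $776.28
Net pay = $1,720.25 − $776.28 = $943.97

$943.97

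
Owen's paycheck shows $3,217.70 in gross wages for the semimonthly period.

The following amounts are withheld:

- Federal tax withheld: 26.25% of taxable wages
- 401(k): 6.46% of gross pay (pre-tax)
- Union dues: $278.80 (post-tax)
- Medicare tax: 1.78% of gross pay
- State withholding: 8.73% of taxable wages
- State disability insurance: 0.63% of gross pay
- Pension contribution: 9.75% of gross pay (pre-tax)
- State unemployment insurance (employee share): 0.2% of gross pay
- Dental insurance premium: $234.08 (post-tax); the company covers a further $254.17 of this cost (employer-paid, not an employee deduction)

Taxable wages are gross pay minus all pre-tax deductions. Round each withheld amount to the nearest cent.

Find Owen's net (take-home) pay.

$1,156.14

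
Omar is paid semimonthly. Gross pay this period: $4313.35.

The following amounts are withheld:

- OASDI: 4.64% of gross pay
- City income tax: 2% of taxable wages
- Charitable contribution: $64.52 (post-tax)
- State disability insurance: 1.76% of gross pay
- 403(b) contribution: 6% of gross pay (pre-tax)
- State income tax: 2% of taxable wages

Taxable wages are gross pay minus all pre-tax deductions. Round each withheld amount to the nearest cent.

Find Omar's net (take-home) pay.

$3551.80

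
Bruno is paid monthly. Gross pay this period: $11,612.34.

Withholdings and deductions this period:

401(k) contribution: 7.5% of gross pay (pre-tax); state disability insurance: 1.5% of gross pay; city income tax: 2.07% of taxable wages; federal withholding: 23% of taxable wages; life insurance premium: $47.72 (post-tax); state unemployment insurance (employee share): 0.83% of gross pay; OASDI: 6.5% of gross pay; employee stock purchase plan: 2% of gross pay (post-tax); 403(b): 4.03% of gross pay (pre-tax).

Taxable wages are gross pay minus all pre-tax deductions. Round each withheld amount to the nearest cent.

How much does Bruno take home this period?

$6,392.54

403(b): $11,612.34 × 0.0403 = $467.98
401(k) contribution: $11,612.34 × 0.075 = $870.93
Pre-tax total = $467.98 + $870.93 = $1,338.91
Taxable wages = $11,612.34 − $1,338.91 = $10,273.43
City income tax: $10,273.43 × 0.0207 = $212.66
Federal withholding: $10,273.43 × 0.23 = $2,362.89
State unemployment insurance (employee share): $11,612.34 × 0.0083 = $96.38
OASDI: $11,612.34 × 0.065 = $754.80
State disability insurance: $11,612.34 × 0.015 = $174.19
Life insurance premium: $47.72
Employee stock purchase plan: $11,612.34 × 0.02 = $232.25
Total deductions = $467.98 + $870.93 + $212.66 + $2,362.89 + $96.38 + $754.80 + $174.19 + $47.72 + $232.25 = $5,219.80
Net pay = $11,612.34 − $5,219.80 = $6,392.54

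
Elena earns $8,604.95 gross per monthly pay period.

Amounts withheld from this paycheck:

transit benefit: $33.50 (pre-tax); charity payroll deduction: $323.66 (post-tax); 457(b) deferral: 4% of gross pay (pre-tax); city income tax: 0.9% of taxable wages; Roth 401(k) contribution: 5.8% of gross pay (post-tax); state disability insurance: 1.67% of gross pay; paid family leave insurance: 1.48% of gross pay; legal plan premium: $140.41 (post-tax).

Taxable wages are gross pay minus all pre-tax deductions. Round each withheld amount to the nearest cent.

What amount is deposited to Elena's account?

$6,918.99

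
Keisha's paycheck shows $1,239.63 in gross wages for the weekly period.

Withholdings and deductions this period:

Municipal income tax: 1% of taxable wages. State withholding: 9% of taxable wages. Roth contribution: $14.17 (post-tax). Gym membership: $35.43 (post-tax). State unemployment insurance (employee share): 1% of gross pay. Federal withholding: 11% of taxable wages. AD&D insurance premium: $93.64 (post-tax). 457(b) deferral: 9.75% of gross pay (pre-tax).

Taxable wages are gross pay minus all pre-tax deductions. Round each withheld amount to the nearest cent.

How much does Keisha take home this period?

457(b) deferral: $1,239.63 × 0.0975 = $120.86
Taxable wages = $1,239.63 − $120.86 = $1,118.77
Federal withholding: $1,118.77 × 0.11 = $123.06
State withholding: $1,118.77 × 0.09 = $100.69
Municipal income tax: $1,118.77 × 0.01 = $11.19
State unemployment insurance (employee share): $1,239.63 × 0.01 = $12.40
Roth contribution: $14.17
AD&D insurance premium: $93.64
Gym membership: $35.43
Total deductions = $120.86 + $123.06 + $100.69 + $11.19 + $12.40 + $14.17 + $93.64 + $35.43 = $511.44
Net pay = $1,239.63 − $511.44 = $728.19

$728.19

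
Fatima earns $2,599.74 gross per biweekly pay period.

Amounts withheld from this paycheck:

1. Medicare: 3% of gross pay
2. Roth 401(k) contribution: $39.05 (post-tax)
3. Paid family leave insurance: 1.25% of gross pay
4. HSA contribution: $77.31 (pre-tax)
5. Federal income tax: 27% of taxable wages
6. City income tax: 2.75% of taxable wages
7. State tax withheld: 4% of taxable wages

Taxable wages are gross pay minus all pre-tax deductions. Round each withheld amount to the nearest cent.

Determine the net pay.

HSA contribution: $77.31
Taxable wages = $2,599.74 − $77.31 = $2,522.43
Federal income tax: $2,522.43 × 0.27 = $681.06
City income tax: $2,522.43 × 0.0275 = $69.37
State tax withheld: $2,522.43 × 0.04 = $100.90
Paid family leave insurance: $2,599.74 × 0.0125 = $32.50
Medicare: $2,599.74 × 0.03 = $77.99
Roth 401(k) contribution: $39.05
Total deductions = $77.31 + $681.06 + $69.37 + $100.90 + $32.50 + $77.99 + $39.05 = $1,078.18
Net pay = $2,599.74 − $1,078.18 = $1,521.56

$1,521.56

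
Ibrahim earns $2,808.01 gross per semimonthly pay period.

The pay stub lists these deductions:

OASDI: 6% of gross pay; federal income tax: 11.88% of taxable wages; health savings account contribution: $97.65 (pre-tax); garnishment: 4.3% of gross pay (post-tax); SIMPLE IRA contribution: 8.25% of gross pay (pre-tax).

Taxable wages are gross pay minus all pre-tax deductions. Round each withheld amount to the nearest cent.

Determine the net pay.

SIMPLE IRA contribution: $2,808.01 × 0.0825 = $231.66
Health savings account contribution: $97.65
Pre-tax total = $231.66 + $97.65 = $329.31
Taxable wages = $2,808.01 − $329.31 = $2,478.70
Federal income tax: $2,478.70 × 0.1188 = $294.47
OASDI: $2,808.01 × 0.06 = $168.48
Garnishment: $2,808.01 × 0.043 = $120.74
Total deductions = $231.66 + $97.65 + $294.47 + $168.48 + $120.74 = $913.00
Net pay = $2,808.01 − $913.00 = $1,895.01

$1,895.01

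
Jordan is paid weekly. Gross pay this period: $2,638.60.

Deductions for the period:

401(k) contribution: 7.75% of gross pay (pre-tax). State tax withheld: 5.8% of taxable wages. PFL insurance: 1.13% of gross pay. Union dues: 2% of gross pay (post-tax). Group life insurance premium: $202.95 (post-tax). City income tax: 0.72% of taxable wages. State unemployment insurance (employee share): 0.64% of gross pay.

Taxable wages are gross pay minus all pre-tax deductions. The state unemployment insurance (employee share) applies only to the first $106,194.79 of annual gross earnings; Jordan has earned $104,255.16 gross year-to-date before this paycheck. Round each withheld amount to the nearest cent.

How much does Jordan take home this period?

$1,977.45

401(k) contribution: $2,638.60 × 0.0775 = $204.49
Taxable wages = $2,638.60 − $204.49 = $2,434.11
City income tax: $2,434.11 × 0.0072 = $17.53
State tax withheld: $2,434.11 × 0.058 = $141.18
State unemployment insurance (employee share): only $106,194.79 − $104,255.16 = $1,939.63 of this check is subject → $1,939.63 × 0.0064 = $12.41
PFL insurance: $2,638.60 × 0.0113 = $29.82
Union dues: $2,638.60 × 0.02 = $52.77
Group life insurance premium: $202.95
Total deductions = $204.49 + $17.53 + $141.18 + $12.41 + $29.82 + $52.77 + $202.95 = $661.15
Net pay = $2,638.60 − $661.15 = $1,977.45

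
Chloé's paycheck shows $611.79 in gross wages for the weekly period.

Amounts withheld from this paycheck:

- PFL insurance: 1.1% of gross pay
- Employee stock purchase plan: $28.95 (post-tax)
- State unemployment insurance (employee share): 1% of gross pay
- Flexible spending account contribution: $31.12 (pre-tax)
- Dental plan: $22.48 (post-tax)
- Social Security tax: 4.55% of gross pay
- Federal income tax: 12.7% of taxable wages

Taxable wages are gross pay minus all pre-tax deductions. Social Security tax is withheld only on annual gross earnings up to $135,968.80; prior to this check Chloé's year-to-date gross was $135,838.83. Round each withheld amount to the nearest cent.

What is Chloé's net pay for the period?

$436.73

Flexible spending account contribution: $31.12
Taxable wages = $611.79 − $31.12 = $580.67
Federal income tax: $580.67 × 0.127 = $73.75
State unemployment insurance (employee share): $611.79 × 0.01 = $6.12
PFL insurance: $611.79 × 0.011 = $6.73
Social Security tax: only $135,968.80 − $135,838.83 = $129.97 of this check is subject → $129.97 × 0.0455 = $5.91
Employee stock purchase plan: $28.95
Dental plan: $22.48
Total deductions = $31.12 + $73.75 + $6.12 + $6.73 + $5.91 + $28.95 + $22.48 = $175.06
Net pay = $611.79 − $175.06 = $436.73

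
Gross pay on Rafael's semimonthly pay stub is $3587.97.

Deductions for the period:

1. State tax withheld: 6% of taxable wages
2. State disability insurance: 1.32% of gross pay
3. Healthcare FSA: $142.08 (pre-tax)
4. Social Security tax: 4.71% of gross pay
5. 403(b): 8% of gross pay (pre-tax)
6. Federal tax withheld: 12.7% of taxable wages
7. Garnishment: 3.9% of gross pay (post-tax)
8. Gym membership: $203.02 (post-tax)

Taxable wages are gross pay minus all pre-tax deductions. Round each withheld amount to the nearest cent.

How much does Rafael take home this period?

403(b): $3587.97 × 0.08 = $287.04
Healthcare FSA: $142.08
Pre-tax total = $287.04 + $142.08 = $429.12
Taxable wages = $3587.97 − $429.12 = $3158.85
State tax withheld: $3158.85 × 0.06 = $189.53
Federal tax withheld: $3158.85 × 0.127 = $401.17
State disability insurance: $3587.97 × 0.0132 = $47.36
Social Security tax: $3587.97 × 0.0471 = $168.99
Gym membership: $203.02
Garnishment: $3587.97 × 0.039 = $139.93
Total deductions = $287.04 + $142.08 + $189.53 + $401.17 + $47.36 + $168.99 + $203.02 + $139.93 = $1579.12
Net pay = $3587.97 − $1579.12 = $2008.85

$2008.85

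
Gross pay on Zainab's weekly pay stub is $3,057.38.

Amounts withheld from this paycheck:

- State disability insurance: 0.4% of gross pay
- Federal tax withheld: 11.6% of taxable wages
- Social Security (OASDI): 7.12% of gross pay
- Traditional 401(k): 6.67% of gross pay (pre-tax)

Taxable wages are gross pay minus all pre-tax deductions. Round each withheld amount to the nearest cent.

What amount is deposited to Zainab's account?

Traditional 401(k): $3,057.38 × 0.0667 = $203.93
Taxable wages = $3,057.38 − $203.93 = $2,853.45
Federal tax withheld: $2,853.45 × 0.116 = $331.00
Social Security (OASDI): $3,057.38 × 0.0712 = $217.69
State disability insurance: $3,057.38 × 0.004 = $12.23
Total deductions = $203.93 + $331.00 + $217.69 + $12.23 = $764.85
Net pay = $3,057.38 − $764.85 = $2,292.53

$2,292.53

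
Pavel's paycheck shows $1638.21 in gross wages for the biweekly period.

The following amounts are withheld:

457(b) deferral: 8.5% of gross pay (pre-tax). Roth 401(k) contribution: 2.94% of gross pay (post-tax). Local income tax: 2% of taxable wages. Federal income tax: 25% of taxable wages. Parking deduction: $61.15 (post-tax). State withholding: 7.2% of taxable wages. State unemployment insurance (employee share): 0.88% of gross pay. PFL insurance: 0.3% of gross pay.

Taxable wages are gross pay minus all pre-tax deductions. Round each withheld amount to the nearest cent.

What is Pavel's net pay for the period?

457(b) deferral: $1638.21 × 0.085 = $139.25
Taxable wages = $1638.21 − $139.25 = $1498.96
Federal income tax: $1498.96 × 0.25 = $374.74
State withholding: $1498.96 × 0.072 = $107.93
Local income tax: $1498.96 × 0.02 = $29.98
State unemployment insurance (employee share): $1638.21 × 0.0088 = $14.42
PFL insurance: $1638.21 × 0.003 = $4.91
Parking deduction: $61.15
Roth 401(k) contribution: $1638.21 × 0.0294 = $48.16
Total deductions = $139.25 + $374.74 + $107.93 + $29.98 + $14.42 + $4.91 + $61.15 + $48.16 = $780.54
Net pay = $1638.21 − $780.54 = $857.67

$857.67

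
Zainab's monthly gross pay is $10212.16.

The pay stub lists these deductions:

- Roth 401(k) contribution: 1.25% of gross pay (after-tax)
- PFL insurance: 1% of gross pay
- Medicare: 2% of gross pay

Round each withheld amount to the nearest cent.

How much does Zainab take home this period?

Medicare: $10212.16 × 0.02 = $204.24
PFL insurance: $10212.16 × 0.01 = $102.12
Roth 401(k) contribution: $10212.16 × 0.0125 = $127.65
Total deductions = $204.24 + $102.12 + $127.65 = $434.01
Net pay = $10212.16 − $434.01 = $9778.15

$9778.15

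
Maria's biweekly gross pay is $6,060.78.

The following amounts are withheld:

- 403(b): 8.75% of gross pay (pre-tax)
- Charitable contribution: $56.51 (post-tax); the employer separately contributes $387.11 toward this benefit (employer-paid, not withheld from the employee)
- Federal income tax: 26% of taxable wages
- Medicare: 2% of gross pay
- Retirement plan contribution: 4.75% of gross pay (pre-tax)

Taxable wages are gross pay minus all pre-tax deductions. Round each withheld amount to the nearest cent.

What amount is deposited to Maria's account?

403(b): $6,060.78 × 0.0875 = $530.32
Retirement plan contribution: $6,060.78 × 0.0475 = $287.89
Pre-tax total = $530.32 + $287.89 = $818.21
Taxable wages = $6,060.78 − $818.21 = $5,242.57
Federal income tax: $5,242.57 × 0.26 = $1,363.07
Medicare: $6,060.78 × 0.02 = $121.22
Charitable contribution: $56.51
(Employer's $387.11 toward charitable contribution is not withheld from the employee.)
Total deductions = $530.32 + $287.89 + $1,363.07 + $121.22 + $56.51 = $2,359.01
Net pay = $6,060.78 − $2,359.01 = $3,701.77

$3,701.77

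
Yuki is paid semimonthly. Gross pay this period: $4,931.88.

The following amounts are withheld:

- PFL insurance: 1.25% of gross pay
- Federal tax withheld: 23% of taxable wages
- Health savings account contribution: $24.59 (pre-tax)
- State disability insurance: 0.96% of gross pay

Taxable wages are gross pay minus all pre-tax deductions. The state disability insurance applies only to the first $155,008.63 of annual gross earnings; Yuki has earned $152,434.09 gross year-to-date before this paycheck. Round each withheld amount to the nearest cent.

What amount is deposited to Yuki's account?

$3,692.24

Health savings account contribution: $24.59
Taxable wages = $4,931.88 − $24.59 = $4,907.29
Federal tax withheld: $4,907.29 × 0.23 = $1,128.68
State disability insurance: only $155,008.63 − $152,434.09 = $2,574.54 of this check is subject → $2,574.54 × 0.0096 = $24.72
PFL insurance: $4,931.88 × 0.0125 = $61.65
Total deductions = $24.59 + $1,128.68 + $24.72 + $61.65 = $1,239.64
Net pay = $4,931.88 − $1,239.64 = $3,692.24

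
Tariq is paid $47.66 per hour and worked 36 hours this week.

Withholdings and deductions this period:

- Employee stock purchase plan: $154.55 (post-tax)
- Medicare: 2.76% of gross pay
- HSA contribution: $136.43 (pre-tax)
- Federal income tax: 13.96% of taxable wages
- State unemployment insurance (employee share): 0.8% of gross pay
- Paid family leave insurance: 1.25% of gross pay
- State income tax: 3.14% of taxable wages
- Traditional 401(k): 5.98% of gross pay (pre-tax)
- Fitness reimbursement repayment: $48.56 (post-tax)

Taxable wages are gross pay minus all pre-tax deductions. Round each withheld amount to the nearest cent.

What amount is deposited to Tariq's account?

Gross pay: 36 × $47.66 = $1715.76
Traditional 401(k): $1715.76 × 0.0598 = $102.60
HSA contribution: $136.43
Pre-tax total = $102.60 + $136.43 = $239.03
Taxable wages = $1715.76 − $239.03 = $1476.73
Federal income tax: $1476.73 × 0.1396 = $206.15
State income tax: $1476.73 × 0.0314 = $46.37
Paid family leave insurance: $1715.76 × 0.0125 = $21.45
Medicare: $1715.76 × 0.0276 = $47.35
State unemployment insurance (employee share): $1715.76 × 0.008 = $13.73
Employee stock purchase plan: $154.55
Fitness reimbursement repayment: $48.56
Total deductions = $102.60 + $136.43 + $206.15 + $46.37 + $21.45 + $47.35 + $13.73 + $154.55 + $48.56 = $777.19
Net pay = $1715.76 − $777.19 = $938.57

$938.57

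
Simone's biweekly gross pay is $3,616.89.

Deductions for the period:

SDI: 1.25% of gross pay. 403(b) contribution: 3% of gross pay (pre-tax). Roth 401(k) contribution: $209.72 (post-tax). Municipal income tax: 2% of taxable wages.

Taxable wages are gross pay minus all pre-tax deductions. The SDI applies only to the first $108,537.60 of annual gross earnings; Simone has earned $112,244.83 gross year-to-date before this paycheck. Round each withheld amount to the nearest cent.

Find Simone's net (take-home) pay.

403(b) contribution: $3,616.89 × 0.03 = $108.51
Taxable wages = $3,616.89 − $108.51 = $3,508.38
Municipal income tax: $3,508.38 × 0.02 = $70.17
SDI: annual cap $108,537.60 already reached (YTD $112,244.83), so $0.00
Roth 401(k) contribution: $209.72
Total deductions = $108.51 + $70.17 + $0.00 + $209.72 = $388.40
Net pay = $3,616.89 − $388.40 = $3,228.49

$3,228.49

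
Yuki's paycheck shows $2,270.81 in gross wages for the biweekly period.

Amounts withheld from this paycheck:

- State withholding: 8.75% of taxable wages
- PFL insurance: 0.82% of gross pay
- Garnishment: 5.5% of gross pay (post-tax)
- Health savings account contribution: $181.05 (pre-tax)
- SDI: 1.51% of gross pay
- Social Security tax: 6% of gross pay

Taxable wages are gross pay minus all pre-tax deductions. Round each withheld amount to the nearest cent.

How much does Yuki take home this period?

$1,592.86

Health savings account contribution: $181.05
Taxable wages = $2,270.81 − $181.05 = $2,089.76
State withholding: $2,089.76 × 0.0875 = $182.85
SDI: $2,270.81 × 0.0151 = $34.29
Social Security tax: $2,270.81 × 0.06 = $136.25
PFL insurance: $2,270.81 × 0.0082 = $18.62
Garnishment: $2,270.81 × 0.055 = $124.89
Total deductions = $181.05 + $182.85 + $34.29 + $136.25 + $18.62 + $124.89 = $677.95
Net pay = $2,270.81 − $677.95 = $1,592.86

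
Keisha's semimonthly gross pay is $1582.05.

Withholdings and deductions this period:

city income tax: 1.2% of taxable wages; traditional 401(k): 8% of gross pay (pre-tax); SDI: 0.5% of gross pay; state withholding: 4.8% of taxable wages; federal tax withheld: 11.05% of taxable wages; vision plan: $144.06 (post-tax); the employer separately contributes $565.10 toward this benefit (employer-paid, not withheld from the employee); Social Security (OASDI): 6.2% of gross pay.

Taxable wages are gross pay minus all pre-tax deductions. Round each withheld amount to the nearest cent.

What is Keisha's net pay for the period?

$957.27

Traditional 401(k): $1582.05 × 0.08 = $126.56
Taxable wages = $1582.05 − $126.56 = $1455.49
City income tax: $1455.49 × 0.012 = $17.47
Federal tax withheld: $1455.49 × 0.1105 = $160.83
State withholding: $1455.49 × 0.048 = $69.86
Social Security (OASDI): $1582.05 × 0.062 = $98.09
SDI: $1582.05 × 0.005 = $7.91
Vision plan: $144.06
(Employer's $565.10 toward vision plan is not withheld from the employee.)
Total deductions = $126.56 + $17.47 + $160.83 + $69.86 + $98.09 + $7.91 + $144.06 = $624.78
Net pay = $1582.05 − $624.78 = $957.27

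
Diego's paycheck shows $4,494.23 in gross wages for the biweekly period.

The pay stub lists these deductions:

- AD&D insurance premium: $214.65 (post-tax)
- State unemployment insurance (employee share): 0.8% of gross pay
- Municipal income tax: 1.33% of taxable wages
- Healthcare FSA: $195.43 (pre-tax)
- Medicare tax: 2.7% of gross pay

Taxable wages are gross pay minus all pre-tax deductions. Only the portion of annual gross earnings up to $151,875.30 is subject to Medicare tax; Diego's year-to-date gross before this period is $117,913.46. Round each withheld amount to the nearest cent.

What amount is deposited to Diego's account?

Healthcare FSA: $195.43
Taxable wages = $4,494.23 − $195.43 = $4,298.80
Municipal income tax: $4,298.80 × 0.0133 = $57.17
Medicare tax: cap not yet reached, full $4,494.23 is subject → $4,494.23 × 0.027 = $121.34
State unemployment insurance (employee share): $4,494.23 × 0.008 = $35.95
AD&D insurance premium: $214.65
Total deductions = $195.43 + $57.17 + $121.34 + $35.95 + $214.65 = $624.54
Net pay = $4,494.23 − $624.54 = $3,869.69

$3,869.69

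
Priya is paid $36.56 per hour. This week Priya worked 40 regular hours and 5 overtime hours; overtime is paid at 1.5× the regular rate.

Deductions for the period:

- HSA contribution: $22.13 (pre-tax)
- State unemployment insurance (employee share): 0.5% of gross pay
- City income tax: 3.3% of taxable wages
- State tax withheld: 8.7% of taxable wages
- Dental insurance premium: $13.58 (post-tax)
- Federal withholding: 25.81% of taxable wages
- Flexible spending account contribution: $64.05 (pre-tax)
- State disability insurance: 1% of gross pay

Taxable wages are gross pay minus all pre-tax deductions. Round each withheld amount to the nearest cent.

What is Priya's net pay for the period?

$986.77

Regular pay: 40 × $36.56 = $1462.40
Overtime pay: 5 × $36.56 × 1.5 = $274.20
Gross pay = $1462.40 + $274.20 = $1736.60
Flexible spending account contribution: $64.05
HSA contribution: $22.13
Pre-tax total = $64.05 + $22.13 = $86.18
Taxable wages = $1736.60 − $86.18 = $1650.42
Federal withholding: $1650.42 × 0.2581 = $425.97
State tax withheld: $1650.42 × 0.087 = $143.59
City income tax: $1650.42 × 0.033 = $54.46
State unemployment insurance (employee share): $1736.60 × 0.005 = $8.68
State disability insurance: $1736.60 × 0.01 = $17.37
Dental insurance premium: $13.58
Total deductions = $64.05 + $22.13 + $425.97 + $143.59 + $54.46 + $8.68 + $17.37 + $13.58 = $749.83
Net pay = $1736.60 − $749.83 = $986.77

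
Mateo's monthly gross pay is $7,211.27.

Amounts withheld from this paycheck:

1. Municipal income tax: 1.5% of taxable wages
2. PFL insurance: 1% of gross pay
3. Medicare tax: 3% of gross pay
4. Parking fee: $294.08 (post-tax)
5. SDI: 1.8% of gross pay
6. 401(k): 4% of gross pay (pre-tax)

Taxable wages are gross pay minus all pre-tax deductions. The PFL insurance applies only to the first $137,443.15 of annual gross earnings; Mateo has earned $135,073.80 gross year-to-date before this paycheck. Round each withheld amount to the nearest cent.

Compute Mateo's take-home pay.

$6,155.07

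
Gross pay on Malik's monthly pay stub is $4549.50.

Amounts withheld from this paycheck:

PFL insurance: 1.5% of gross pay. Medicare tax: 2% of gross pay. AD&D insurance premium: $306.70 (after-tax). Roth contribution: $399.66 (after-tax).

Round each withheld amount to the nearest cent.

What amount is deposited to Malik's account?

$3683.91

PFL insurance: $4549.50 × 0.015 = $68.24
Medicare tax: $4549.50 × 0.02 = $90.99
Roth contribution: $399.66
AD&D insurance premium: $306.70
Total deductions = $68.24 + $90.99 + $399.66 + $306.70 = $865.59
Net pay = $4549.50 − $865.59 = $3683.91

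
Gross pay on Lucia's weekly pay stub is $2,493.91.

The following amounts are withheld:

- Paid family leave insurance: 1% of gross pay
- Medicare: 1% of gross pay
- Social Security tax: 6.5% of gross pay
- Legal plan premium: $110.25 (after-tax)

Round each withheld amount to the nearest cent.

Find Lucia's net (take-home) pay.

$2,171.68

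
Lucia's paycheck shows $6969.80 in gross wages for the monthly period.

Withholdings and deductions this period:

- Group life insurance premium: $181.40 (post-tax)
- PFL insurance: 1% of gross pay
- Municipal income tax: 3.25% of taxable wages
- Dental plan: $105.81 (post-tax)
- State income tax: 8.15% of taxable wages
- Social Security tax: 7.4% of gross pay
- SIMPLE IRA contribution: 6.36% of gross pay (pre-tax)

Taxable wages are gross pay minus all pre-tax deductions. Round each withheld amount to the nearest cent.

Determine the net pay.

SIMPLE IRA contribution: $6969.80 × 0.0636 = $443.28
Taxable wages = $6969.80 − $443.28 = $6526.52
Municipal income tax: $6526.52 × 0.0325 = $212.11
State income tax: $6526.52 × 0.0815 = $531.91
PFL insurance: $6969.80 × 0.01 = $69.70
Social Security tax: $6969.80 × 0.074 = $515.77
Dental plan: $105.81
Group life insurance premium: $181.40
Total deductions = $443.28 + $212.11 + $531.91 + $69.70 + $515.77 + $105.81 + $181.40 = $2059.98
Net pay = $6969.80 − $2059.98 = $4909.82

$4909.82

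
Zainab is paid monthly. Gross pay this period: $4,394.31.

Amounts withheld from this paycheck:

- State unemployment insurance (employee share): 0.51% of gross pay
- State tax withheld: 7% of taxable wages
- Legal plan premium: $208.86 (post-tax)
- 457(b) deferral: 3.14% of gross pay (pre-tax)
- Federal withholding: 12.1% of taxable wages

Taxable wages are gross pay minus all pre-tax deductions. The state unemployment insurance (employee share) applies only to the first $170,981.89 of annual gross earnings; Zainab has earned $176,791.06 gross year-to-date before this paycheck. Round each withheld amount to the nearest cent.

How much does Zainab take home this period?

457(b) deferral: $4,394.31 × 0.0314 = $137.98
Taxable wages = $4,394.31 − $137.98 = $4,256.33
Federal withholding: $4,256.33 × 0.121 = $515.02
State tax withheld: $4,256.33 × 0.07 = $297.94
State unemployment insurance (employee share): annual cap $170,981.89 already reached (YTD $176,791.06), so $0.00
Legal plan premium: $208.86
Total deductions = $137.98 + $515.02 + $297.94 + $0.00 + $208.86 = $1,159.80
Net pay = $4,394.31 − $1,159.80 = $3,234.51

$3,234.51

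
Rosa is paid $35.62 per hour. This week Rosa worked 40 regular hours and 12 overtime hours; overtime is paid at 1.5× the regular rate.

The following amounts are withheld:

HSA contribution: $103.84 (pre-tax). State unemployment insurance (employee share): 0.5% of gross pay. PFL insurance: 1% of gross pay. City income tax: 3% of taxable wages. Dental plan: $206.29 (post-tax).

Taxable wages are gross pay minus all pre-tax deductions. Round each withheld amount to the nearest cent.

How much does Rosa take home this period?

$1,665.98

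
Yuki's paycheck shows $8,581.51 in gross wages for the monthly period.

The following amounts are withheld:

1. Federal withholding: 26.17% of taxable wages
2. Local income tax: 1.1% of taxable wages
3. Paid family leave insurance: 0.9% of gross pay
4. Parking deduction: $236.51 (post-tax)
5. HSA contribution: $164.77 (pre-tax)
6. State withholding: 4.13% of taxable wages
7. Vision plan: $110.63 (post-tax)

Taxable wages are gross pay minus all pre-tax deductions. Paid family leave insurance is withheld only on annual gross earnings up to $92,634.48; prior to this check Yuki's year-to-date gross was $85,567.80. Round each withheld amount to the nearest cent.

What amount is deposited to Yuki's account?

$5,363.15

HSA contribution: $164.77
Taxable wages = $8,581.51 − $164.77 = $8,416.74
Federal withholding: $8,416.74 × 0.2617 = $2,202.66
State withholding: $8,416.74 × 0.0413 = $347.61
Local income tax: $8,416.74 × 0.011 = $92.58
Paid family leave insurance: only $92,634.48 − $85,567.80 = $7,066.68 of this check is subject → $7,066.68 × 0.009 = $63.60
Parking deduction: $236.51
Vision plan: $110.63
Total deductions = $164.77 + $2,202.66 + $347.61 + $92.58 + $63.60 + $236.51 + $110.63 = $3,218.36
Net pay = $8,581.51 − $3,218.36 = $5,363.15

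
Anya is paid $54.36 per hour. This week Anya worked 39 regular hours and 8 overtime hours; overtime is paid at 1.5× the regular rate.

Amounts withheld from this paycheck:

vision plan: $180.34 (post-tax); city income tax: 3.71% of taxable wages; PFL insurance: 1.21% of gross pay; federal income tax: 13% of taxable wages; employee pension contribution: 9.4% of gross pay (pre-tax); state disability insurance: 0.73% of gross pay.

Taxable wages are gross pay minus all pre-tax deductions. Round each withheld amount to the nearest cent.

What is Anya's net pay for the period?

Regular pay: 39 × $54.36 = $2,120.04
Overtime pay: 8 × $54.36 × 1.5 = $652.32
Gross pay = $2,120.04 + $652.32 = $2,772.36
Employee pension contribution: $2,772.36 × 0.094 = $260.60
Taxable wages = $2,772.36 − $260.60 = $2,511.76
Federal income tax: $2,511.76 × 0.13 = $326.53
City income tax: $2,511.76 × 0.0371 = $93.19
PFL insurance: $2,772.36 × 0.0121 = $33.55
State disability insurance: $2,772.36 × 0.0073 = $20.24
Vision plan: $180.34
Total deductions = $260.60 + $326.53 + $93.19 + $33.55 + $20.24 + $180.34 = $914.45
Net pay = $2,772.36 − $914.45 = $1,857.91

$1,857.91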